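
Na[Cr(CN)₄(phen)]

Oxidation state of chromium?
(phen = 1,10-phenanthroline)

1 sodium outside the brackets (+1 each) → the complex ion is 1−.
Ligand charges: 4×CN = -4; 1×phen neutral; sum -4.
Cr + (-4) = 1− ⇒ Cr is +3.

+3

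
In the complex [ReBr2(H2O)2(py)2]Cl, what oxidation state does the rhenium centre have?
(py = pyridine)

+3

1 chloride outside the brackets (-1 each) → the complex ion is 1+.
Ligand charges: 2×H2O neutral; 2×py neutral; 2×Br = -2; sum -2.
Re + (-2) = 1+ ⇒ Re is +3.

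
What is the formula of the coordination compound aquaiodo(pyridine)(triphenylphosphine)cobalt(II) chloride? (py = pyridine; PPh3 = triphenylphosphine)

Ligands: 1 aqua (H2O, neutral), 1 pyridine (py, neutral), 1 triphenylphosphine (PPh3, neutral), 1 iodo (I, -1). Ligand charge sum = -1.
With Co in oxidation state +2, the complex ion is [Co...]^1+.
Charge balance with chloride (-1) requires 1 complex ion per 1 chloride.

[Co(H2O)I(PPh3)(py)]Cl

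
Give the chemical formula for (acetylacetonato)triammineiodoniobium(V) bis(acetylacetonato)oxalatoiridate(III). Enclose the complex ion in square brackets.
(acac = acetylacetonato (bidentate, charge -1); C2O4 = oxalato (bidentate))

[Nb(acac)I(NH3)3][Ir(acac)2(C2O4)]3

Cation [Nb…]: ligand charges -2, Nb(V) ⇒ ion charge 3+.
Anion [Ir…]: ligand charges -4, Ir(III) ⇒ ion charge 1−.
One 3+ cation requires 3 of the 1− anion.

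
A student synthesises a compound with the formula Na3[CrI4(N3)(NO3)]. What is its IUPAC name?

The 3 sodium counter-ions carry a total charge of +3, so each complex ion is 3−.
Ligand charges: 1×nitrato (-1 each), 4×iodo (-1 each), 1×azido (-1 each); total -6. So Cr + (-6) = 3−, giving Cr = +3.
Ligands are named alphabetically: azido before iodo before nitrato.
The complex ion is anionic, so chromium takes the -ate form chromate(III).

sodium azidotetraiodonitratochromate(III)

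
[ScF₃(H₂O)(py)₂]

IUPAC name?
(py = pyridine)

aquatrifluorobis(pyridine)scandium(III)

There is no counter-ion, so the complex is neutral overall.
Ligand charges: 3×fluoro (-1 each), 2×pyridine (neutral), 1×aqua (neutral); total -3. So Sc + (-3) = 0, giving Sc = +3.
Ligands are named alphabetically: aqua before fluoro before pyridine.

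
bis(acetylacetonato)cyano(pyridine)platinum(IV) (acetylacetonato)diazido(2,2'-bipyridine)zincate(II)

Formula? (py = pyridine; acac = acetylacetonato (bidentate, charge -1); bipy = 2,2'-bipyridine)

Cation [Pt…]: ligand charges -3, Pt(IV) ⇒ ion charge 1+.
Anion [Zn…]: ligand charges -3, Zn(II) ⇒ ion charge 1−.
One 1+ cation balances one 1− anion.

[Pt(acac)2(CN)(py)][Zn(acac)(bipy)(N3)2]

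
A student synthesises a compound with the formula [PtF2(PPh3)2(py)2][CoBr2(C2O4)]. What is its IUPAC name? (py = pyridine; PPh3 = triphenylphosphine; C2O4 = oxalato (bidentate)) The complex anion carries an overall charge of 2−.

difluorobis(pyridine)bis(triphenylphosphine)platinum(IV) dibromooxalatocobaltate(II)

Both ions are complex: the cation is named first with the plain metal name, the anion second with the -ate form; each ion's ligands are alphabetised independently.
The complex anion is given as 2−; its ligand charges sum to -4, so Co = +2.
A 1:1 salt means the cation carries the equal and opposite charge, 2+.
Cation: ligand charges sum to -2; for the ion to be 2+, Pt = +4.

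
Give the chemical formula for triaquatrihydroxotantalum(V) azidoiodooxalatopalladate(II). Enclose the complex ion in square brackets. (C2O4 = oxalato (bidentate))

Cation [Ta…]: ligand charges -3, Ta(V) ⇒ ion charge 2+.
Anion [Pd…]: ligand charges -4, Pd(II) ⇒ ion charge 2−.

[Ta(H2O)3(OH)3][Pd(C2O4)I(N3)]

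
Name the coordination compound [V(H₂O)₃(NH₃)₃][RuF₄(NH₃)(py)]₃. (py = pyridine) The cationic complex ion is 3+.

triamminetriaquavanadium(III) amminetetrafluoro(pyridine)ruthenate(III)

Both ions are complex: the cation is named first with the plain metal name, the anion second with the -ate form; each ion's ligands are alphabetised independently.
The complex cation is given as 3+; its ligand charges sum to 0, so V = +3.
With 3 anions per cation, each anion must be 3/3 = 1−.
Anion: ligand charges sum to -4; for the ion to be 1−, Ru = +3.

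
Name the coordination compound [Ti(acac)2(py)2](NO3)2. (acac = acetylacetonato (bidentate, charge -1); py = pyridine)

The 2 nitrate counter-ions carry a total charge of -2, so each complex ion is 2+.
Ligand charges: 2×acetylacetonato (-1 each), 2×pyridine (neutral); total -2. So Ti + (-2) = 2+, giving Ti = +4.
Ligands are named alphabetically: acetylacetonato before pyridine.

bis(acetylacetonato)bis(pyridine)titanium(IV) nitrate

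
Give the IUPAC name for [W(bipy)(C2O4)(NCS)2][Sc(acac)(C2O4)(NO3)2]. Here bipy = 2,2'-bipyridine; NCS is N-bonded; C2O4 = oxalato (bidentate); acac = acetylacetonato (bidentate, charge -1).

(2,2'-bipyridine)diisothiocyanatooxalatotungsten(VI) (acetylacetonato)dinitratooxalatoscandate(III)

Both ions are complex: the cation is named first with the plain metal name, the anion second with the -ate form; each ion's ligands are alphabetised independently.
Scandium is always +3 in its complexes; the anion's ligand charges sum to -5, so the complex anion is 2−.
A 1:1 salt means the cation carries the equal and opposite charge, 2+.
Cation: ligand charges sum to -4; for the ion to be 2+, W = +6.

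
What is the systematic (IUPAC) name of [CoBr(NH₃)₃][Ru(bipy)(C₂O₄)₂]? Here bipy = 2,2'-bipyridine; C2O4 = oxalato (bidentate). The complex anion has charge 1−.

Both ions are complex: the cation is named first with the plain metal name, the anion second with the -ate form; each ion's ligands are alphabetised independently.
The complex anion is given as 1−; its ligand charges sum to -4, so Ru = +3.
A 1:1 salt means the cation carries the equal and opposite charge, 1+.
Cation: ligand charges sum to -1; for the ion to be 1+, Co = +2.

triamminebromocobalt(II) (2,2'-bipyridine)dioxalatoruthenate(III)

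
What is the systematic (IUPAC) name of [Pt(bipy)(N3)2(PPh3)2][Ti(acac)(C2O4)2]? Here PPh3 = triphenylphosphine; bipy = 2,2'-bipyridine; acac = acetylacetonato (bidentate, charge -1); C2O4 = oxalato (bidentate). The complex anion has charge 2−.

Both ions are complex: the cation is named first with the plain metal name, the anion second with the -ate form; each ion's ligands are alphabetised independently.
The complex anion is given as 2−; its ligand charges sum to -5, so Ti = +3.
A 1:1 salt means the cation carries the equal and opposite charge, 2+.
Cation: ligand charges sum to -2; for the ion to be 2+, Pt = +4.

diazido(2,2'-bipyridine)bis(triphenylphosphine)platinum(IV) (acetylacetonato)dioxalatotitanate(III)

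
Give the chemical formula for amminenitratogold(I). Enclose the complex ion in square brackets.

[Au(NH3)(NO3)]

Ligands: 1 nitrato (NO3, -1), 1 ammine (NH3, neutral). Ligand charge sum = -1.
With Au in oxidation state +1, the complex ion is [Au...].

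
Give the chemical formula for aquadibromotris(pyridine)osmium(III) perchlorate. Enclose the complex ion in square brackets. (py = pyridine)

Ligands: 2 bromo (Br, -1), 1 aqua (H2O, neutral), 3 pyridine (py, neutral). Ligand charge sum = -2.
Charge balance with perchlorate (-1) requires 1 complex ion per 1 perchlorate.

[OsBr2(H2O)(py)3]ClO4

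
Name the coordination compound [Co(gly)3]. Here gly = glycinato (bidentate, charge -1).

tris(glycinato)cobalt(III)

There is no counter-ion, so the complex is neutral overall.
Ligand charges: 3×glycinato (-1 each); total -3. So Co + (-3) = 0, giving Co = +3.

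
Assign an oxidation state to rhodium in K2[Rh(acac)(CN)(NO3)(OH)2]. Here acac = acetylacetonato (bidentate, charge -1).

+3

2 potassium outside the brackets (+1 each) → the complex ion is 2−.
Ligand charges: 1×NO3 = -1; 2×OH = -2; 1×acac = -1; 1×CN = -1; sum -5.
Rh + (-5) = 2− ⇒ Rh is +3.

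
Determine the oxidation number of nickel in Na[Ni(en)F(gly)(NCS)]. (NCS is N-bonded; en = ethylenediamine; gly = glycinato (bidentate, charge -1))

1 sodium outside the brackets (+1 each) → the complex ion is 1−.
Ligand charges: 1×NCS = -1; 1×en neutral; 1×gly = -1; 1×F = -1; sum -3.
Ni + (-3) = 1− ⇒ Ni is +2.

+2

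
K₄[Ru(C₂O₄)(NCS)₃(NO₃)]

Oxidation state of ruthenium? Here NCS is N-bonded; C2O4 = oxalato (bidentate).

4 potassium outside the brackets (+1 each) → the complex ion is 4−.
Ligand charges: 3×NCS = -3; 1×NO3 = -1; 1×C2O4 = -2; sum -6.
Ru + (-6) = 4− ⇒ Ru is +2.

+2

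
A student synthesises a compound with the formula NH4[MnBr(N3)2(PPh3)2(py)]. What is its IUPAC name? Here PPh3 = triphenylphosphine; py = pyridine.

The 1 ammonium counter-ion carries a total charge of +1, so each complex ion is 1−.
Ligand charges: 2×azido (-1 each), 2×triphenylphosphine (neutral), 1×bromo (-1 each), 1×pyridine (neutral); total -3. So Mn + (-3) = 1−, giving Mn = +2.
Ligands are named alphabetically: azido before bromo before pyridine before triphenylphosphine.
The complex ion is anionic, so manganese takes the -ate form manganate(II).

ammonium diazidobromo(pyridine)bis(triphenylphosphine)manganate(II)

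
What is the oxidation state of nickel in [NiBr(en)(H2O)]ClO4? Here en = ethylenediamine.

+2

1 perchlorate outside the brackets (-1 each) → the complex ion is 1+.
Ligand charges: 1×Br = -1; 1×H2O neutral; 1×en neutral; sum -1.
Ni + (-1) = 1+ ⇒ Ni is +2.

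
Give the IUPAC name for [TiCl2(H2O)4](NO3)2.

The 2 nitrate counter-ions carry a total charge of -2, so each complex ion is 2+.
Ligand charges: 4×aqua (neutral), 2×chloro (-1 each); total -2. So Ti + (-2) = 2+, giving Ti = +4.
Ligands are named alphabetically: aqua before chloro.

tetraaquadichlorotitanium(IV) nitrate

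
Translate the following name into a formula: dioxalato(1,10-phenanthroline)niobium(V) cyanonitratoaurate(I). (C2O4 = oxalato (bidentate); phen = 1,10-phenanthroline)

[Nb(C2O4)2(phen)][Au(CN)(NO3)]

Cation [Nb…]: ligand charges -4, Nb(V) ⇒ ion charge 1+.
Anion [Au…]: ligand charges -2, Au(I) ⇒ ion charge 1−.
One 1+ cation balances one 1− anion.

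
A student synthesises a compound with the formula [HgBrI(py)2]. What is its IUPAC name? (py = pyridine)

bromoiodobis(pyridine)mercury(II)

There is no counter-ion, so the complex is neutral overall.
Ligand charges: 1×bromo (-1 each), 2×pyridine (neutral), 1×iodo (-1 each); total -2. So Hg + (-2) = 0, giving Hg = +2.
Ligands are named alphabetically: bromo before iodo before pyridine.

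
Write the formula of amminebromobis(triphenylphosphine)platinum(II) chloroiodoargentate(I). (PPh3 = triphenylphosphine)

[PtBr(NH3)(PPh3)2][AgClI]

Cation [Pt…]: ligand charges -1, Pt(II) ⇒ ion charge 1+.
Anion [Ag…]: ligand charges -2, Ag(I) ⇒ ion charge 1−.
One 1+ cation balances one 1− anion.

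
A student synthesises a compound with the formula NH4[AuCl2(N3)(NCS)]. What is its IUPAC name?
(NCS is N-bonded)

The 1 ammonium counter-ion carries a total charge of +1, so each complex ion is 1−.
Ligand charges: 1×isothiocyanato (-1 each), 1×azido (-1 each), 2×chloro (-1 each); total -4. So Au + (-4) = 1−, giving Au = +3.
Ligands are named alphabetically: azido before chloro before isothiocyanato.
The complex ion is anionic, so gold takes the -ate form aurate(III).

ammonium azidodichloroisothiocyanatoaurate(III)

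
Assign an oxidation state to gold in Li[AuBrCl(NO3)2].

+3

1 lithium outside the brackets (+1 each) → the complex ion is 1−.
Ligand charges: 1×Cl = -1; 2×NO3 = -2; 1×Br = -1; sum -4.
Au + (-4) = 1− ⇒ Au is +3.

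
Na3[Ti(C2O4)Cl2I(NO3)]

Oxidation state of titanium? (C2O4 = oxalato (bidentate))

+3

3 sodium outside the brackets (+1 each) → the complex ion is 3−.
Ligand charges: 1×I = -1; 1×NO3 = -1; 2×Cl = -2; 1×C2O4 = -2; sum -6.
Ti + (-6) = 3− ⇒ Ti is +3.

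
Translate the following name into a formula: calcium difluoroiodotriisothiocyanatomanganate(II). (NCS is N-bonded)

Ca2[MnF2I(NCS)3]

Ligands: 1 iodo (I, -1), 3 isothiocyanato (NCS, -1), 2 fluoro (F, -1). Ligand charge sum = -6.
Charge balance with calcium (+2) requires 1 complex ion per 2 calcium.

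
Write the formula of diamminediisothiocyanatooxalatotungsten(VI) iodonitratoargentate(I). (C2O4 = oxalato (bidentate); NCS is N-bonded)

Cation [W…]: ligand charges -4, W(VI) ⇒ ion charge 2+.
Anion [Ag…]: ligand charges -2, Ag(I) ⇒ ion charge 1−.

[W(C2O4)(NCS)2(NH3)2][AgI(NO3)]2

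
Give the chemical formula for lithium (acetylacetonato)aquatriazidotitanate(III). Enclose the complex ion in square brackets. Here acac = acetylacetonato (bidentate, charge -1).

Li[Ti(acac)(H2O)(N3)3]

Ligands: 1 acetylacetonato (acac, -1), 1 aqua (H2O, neutral), 3 azido (N3, -1). Ligand charge sum = -4.
With Ti in oxidation state +3, the complex ion is [Ti...]^1−.
Charge balance with lithium (+1) requires 1 complex ion per 1 lithium.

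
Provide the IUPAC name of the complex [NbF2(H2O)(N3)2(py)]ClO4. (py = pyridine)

aquadiazidodifluoro(pyridine)niobium(V) perchlorate

The 1 perchlorate counter-ion carries a total charge of -1, so each complex ion is 1+.
Ligand charges: 2×fluoro (-1 each), 1×aqua (neutral), 2×azido (-1 each), 1×pyridine (neutral); total -4. So Nb + (-4) = 1+, giving Nb = +5.
Ligands are named alphabetically: aqua before azido before fluoro before pyridine.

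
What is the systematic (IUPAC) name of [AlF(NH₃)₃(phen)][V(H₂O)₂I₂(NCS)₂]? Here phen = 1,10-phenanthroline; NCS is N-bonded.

triamminefluoro(1,10-phenanthroline)aluminium(III) diaquadiiododiisothiocyanatovanadate(II)

Aluminium is always +3 in its complexes; the cation's ligand charges sum to -1, so the complex cation is 2+.
A 1:1 salt means the anion carries the equal and opposite charge, 2−.
Anion: ligand charges sum to -4; for the ion to be 2−, V = +2.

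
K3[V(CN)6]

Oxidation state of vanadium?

+3

3 potassium outside the brackets (+1 each) → the complex ion is 3−.
Ligand charges: 6×CN = -6; sum -6.
V + (-6) = 3− ⇒ V is +3.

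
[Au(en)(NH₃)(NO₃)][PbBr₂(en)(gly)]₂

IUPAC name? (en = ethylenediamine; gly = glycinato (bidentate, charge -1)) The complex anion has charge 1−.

Both ions are complex: the cation is named first with the plain metal name, the anion second with the -ate form; each ion's ligands are alphabetised independently.
The complex anion is given as 1−; its ligand charges sum to -3, so Pb = +2.
With 2 anions per cation, the cation must be 2×1 = 2+.
Cation: ligand charges sum to -1; for the ion to be 2+, Au = +3.

ammine(ethylenediamine)nitratogold(III) dibromo(ethylenediamine)(glycinato)plumbate(II)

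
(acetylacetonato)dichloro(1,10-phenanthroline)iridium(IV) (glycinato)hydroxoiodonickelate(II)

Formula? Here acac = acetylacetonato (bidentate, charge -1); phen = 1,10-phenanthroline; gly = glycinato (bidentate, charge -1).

Cation [Ir…]: ligand charges -3, Ir(IV) ⇒ ion charge 1+.
Anion [Ni…]: ligand charges -3, Ni(II) ⇒ ion charge 1−.

[Ir(acac)Cl2(phen)][Ni(gly)I(OH)]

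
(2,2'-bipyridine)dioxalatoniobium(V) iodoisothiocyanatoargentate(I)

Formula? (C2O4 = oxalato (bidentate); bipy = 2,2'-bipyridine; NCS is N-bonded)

[Nb(bipy)(C2O4)2][AgI(NCS)]

Cation [Nb…]: ligand charges -4, Nb(V) ⇒ ion charge 1+.
Anion [Ag…]: ligand charges -2, Ag(I) ⇒ ion charge 1−.
One 1+ cation balances one 1− anion.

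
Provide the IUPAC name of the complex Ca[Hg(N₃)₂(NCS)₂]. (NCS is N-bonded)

calcium diazidodiisothiocyanatomercurate(II)

The 1 calcium counter-ion carries a total charge of +2, so each complex ion is 2−.
Ligand charges: 2×azido (-1 each), 2×isothiocyanato (-1 each); total -4. So Hg + (-4) = 2−, giving Hg = +2.
Ligands are named alphabetically: azido before isothiocyanato.
The complex ion is anionic, so mercury takes the -ate form mercurate(II).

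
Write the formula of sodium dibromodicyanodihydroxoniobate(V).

Ligands: 2 hydroxo (OH, -1), 2 cyano (CN, -1), 2 bromo (Br, -1). Ligand charge sum = -6.
With Nb in oxidation state +5, the complex ion is [Nb...]^1−.
Charge balance with sodium (+1) requires 1 complex ion per 1 sodium.

Na[NbBr2(CN)2(OH)2]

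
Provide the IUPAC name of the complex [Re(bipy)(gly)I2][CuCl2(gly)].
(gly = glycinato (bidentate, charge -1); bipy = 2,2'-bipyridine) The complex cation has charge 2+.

Both ions are complex: the cation is named first with the plain metal name, the anion second with the -ate form; each ion's ligands are alphabetised independently.
The complex cation is given as 2+; its ligand charges sum to -3, so Re = +5.
A 1:1 salt means the anion carries the equal and opposite charge, 2−.
Anion: ligand charges sum to -3; for the ion to be 2−, Cu = +1.

(2,2'-bipyridine)(glycinato)diiodorhenium(V) dichloro(glycinato)cuprate(I)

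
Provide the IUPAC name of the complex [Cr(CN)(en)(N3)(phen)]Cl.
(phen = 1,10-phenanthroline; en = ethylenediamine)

azidocyano(ethylenediamine)(1,10-phenanthroline)chromium(III) chloride

The 1 chloride counter-ion carries a total charge of -1, so each complex ion is 1+.
Ligand charges: 1×cyano (-1 each), 1×1,10-phenanthroline (neutral), 1×ethylenediamine (neutral), 1×azido (-1 each); total -2. So Cr + (-2) = 1+, giving Cr = +3.
Ligands are named alphabetically: azido before cyano before ethylenediamine before phenanthroline.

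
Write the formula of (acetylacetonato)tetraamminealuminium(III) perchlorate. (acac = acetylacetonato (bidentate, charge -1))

Ligands: 1 acetylacetonato (acac, -1), 4 ammine (NH3, neutral). Ligand charge sum = -1.
Charge balance with perchlorate (-1) requires 1 complex ion per 2 perchlorate.

[Al(acac)(NH3)4](ClO4)2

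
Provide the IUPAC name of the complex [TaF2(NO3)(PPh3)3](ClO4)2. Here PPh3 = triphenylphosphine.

The 2 perchlorate counter-ions carry a total charge of -2, so each complex ion is 2+.
Ligand charges: 3×triphenylphosphine (neutral), 1×nitrato (-1 each), 2×fluoro (-1 each); total -3. So Ta + (-3) = 2+, giving Ta = +5.
Ligands are named alphabetically: fluoro before nitrato before triphenylphosphine.

difluoronitratotris(triphenylphosphine)tantalum(V) perchlorate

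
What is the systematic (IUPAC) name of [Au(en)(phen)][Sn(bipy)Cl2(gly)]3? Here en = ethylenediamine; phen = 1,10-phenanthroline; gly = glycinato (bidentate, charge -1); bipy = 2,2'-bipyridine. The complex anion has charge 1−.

(ethylenediamine)(1,10-phenanthroline)gold(III) (2,2'-bipyridine)dichloro(glycinato)stannate(II)

Both ions are complex: the cation is named first with the plain metal name, the anion second with the -ate form; each ion's ligands are alphabetised independently.
The complex anion is given as 1−; its ligand charges sum to -3, so Sn = +2.
With 3 anions per cation, the cation must be 3×1 = 3+.
Cation: ligand charges sum to 0; for the ion to be 3+, Au = +3.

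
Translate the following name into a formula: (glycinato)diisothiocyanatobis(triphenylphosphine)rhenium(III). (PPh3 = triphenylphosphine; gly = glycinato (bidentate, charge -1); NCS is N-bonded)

Ligands: 2 triphenylphosphine (PPh3, neutral), 1 glycinato (gly, -1), 2 isothiocyanato (NCS, -1). Ligand charge sum = -3.
With Re in oxidation state +3, the complex ion is [Re...].

[Re(gly)(NCS)2(PPh3)2]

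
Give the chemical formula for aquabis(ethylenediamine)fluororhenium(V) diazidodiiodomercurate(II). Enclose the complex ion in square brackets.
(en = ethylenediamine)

[Re(en)2F(H2O)][HgI2(N3)2]2

Cation [Re…]: ligand charges -1, Re(V) ⇒ ion charge 4+.
Anion [Hg…]: ligand charges -4, Hg(II) ⇒ ion charge 2−.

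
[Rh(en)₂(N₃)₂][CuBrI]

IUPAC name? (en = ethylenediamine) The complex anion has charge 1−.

diazidobis(ethylenediamine)rhodium(III) bromoiodocuprate(I)

The complex anion is given as 1−; its ligand charges sum to -2, so Cu = +1.
A 1:1 salt means the cation carries the equal and opposite charge, 1+.
Cation: ligand charges sum to -2; for the ion to be 1+, Rh = +3.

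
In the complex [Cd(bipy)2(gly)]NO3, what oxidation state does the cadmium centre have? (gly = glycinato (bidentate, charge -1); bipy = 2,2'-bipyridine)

1 nitrate outside the brackets (-1 each) → the complex ion is 1+.
Ligand charges: 1×gly = -1; 2×bipy neutral; sum -1.
Cd + (-1) = 1+ ⇒ Cd is +2.

+2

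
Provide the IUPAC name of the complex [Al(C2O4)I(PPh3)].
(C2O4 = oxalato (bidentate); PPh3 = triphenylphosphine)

There is no counter-ion, so the complex is neutral overall.
Ligand charges: 1×oxalato (-2 each), 1×triphenylphosphine (neutral), 1×iodo (-1 each); total -3. So Al + (-3) = 0, giving Al = +3.
Ligands are named alphabetically: iodo before oxalato before triphenylphosphine.

iodooxalato(triphenylphosphine)aluminium(III)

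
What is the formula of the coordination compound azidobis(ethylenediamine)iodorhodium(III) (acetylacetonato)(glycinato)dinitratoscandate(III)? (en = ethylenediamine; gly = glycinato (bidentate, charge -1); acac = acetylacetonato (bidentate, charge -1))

[Rh(en)2I(N3)][Sc(acac)(gly)(NO3)2]

Cation [Rh…]: ligand charges -2, Rh(III) ⇒ ion charge 1+.
Anion [Sc…]: ligand charges -4, Sc(III) ⇒ ion charge 1−.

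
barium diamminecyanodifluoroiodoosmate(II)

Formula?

Ligands: 1 iodo (I, -1), 2 fluoro (F, -1), 1 cyano (CN, -1), 2 ammine (NH3, neutral). Ligand charge sum = -4.
With Os in oxidation state +2, the complex ion is [Os...]^2−.
Charge balance with barium (+2) requires 1 complex ion per 1 barium.

Ba[Os(CN)F2I(NH3)2]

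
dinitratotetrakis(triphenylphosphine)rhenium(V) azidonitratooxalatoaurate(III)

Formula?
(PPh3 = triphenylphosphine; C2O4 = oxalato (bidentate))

Cation [Re…]: ligand charges -2, Re(V) ⇒ ion charge 3+.
Anion [Au…]: ligand charges -4, Au(III) ⇒ ion charge 1−.
One 3+ cation requires 3 of the 1− anion.

[Re(NO3)2(PPh3)4][Au(C2O4)(N3)(NO3)]3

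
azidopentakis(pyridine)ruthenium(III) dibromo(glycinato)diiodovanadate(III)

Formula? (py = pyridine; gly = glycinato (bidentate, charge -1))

[Ru(N3)(py)5][VBr2(gly)I2]

Cation [Ru…]: ligand charges -1, Ru(III) ⇒ ion charge 2+.
Anion [V…]: ligand charges -5, V(III) ⇒ ion charge 2−.
One 2+ cation balances one 2− anion.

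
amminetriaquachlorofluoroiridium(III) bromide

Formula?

[IrClF(H2O)3(NH3)]Br

Ligands: 1 fluoro (F, -1), 1 chloro (Cl, -1), 3 aqua (H2O, neutral), 1 ammine (NH3, neutral). Ligand charge sum = -2.
With Ir in oxidation state +3, the complex ion is [Ir...]^1+.
Charge balance with bromide (-1) requires 1 complex ion per 1 bromide.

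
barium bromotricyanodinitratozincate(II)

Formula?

Ligands: 3 cyano (CN, -1), 1 bromo (Br, -1), 2 nitrato (NO3, -1). Ligand charge sum = -6.
With Zn in oxidation state +2, the complex ion is [Zn...]^4−.
Charge balance with barium (+2) requires 1 complex ion per 2 barium.

Ba2[ZnBr(CN)3(NO3)2]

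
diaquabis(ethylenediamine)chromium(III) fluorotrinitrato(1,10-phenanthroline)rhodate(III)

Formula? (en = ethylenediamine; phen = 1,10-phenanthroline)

[Cr(en)2(H2O)2][RhF(NO3)3(phen)]3

Cation [Cr…]: ligand charges 0, Cr(III) ⇒ ion charge 3+.
Anion [Rh…]: ligand charges -4, Rh(III) ⇒ ion charge 1−.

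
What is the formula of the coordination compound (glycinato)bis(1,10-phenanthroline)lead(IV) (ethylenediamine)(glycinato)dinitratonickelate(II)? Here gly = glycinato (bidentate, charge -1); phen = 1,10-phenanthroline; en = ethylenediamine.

[Pb(gly)(phen)2][Ni(en)(gly)(NO3)2]3

Cation [Pb…]: ligand charges -1, Pb(IV) ⇒ ion charge 3+.
Anion [Ni…]: ligand charges -3, Ni(II) ⇒ ion charge 1−.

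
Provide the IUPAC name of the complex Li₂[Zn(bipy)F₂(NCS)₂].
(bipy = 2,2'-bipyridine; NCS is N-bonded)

lithium (2,2'-bipyridine)difluorodiisothiocyanatozincate(II)

The 2 lithium counter-ions carry a total charge of +2, so each complex ion is 2−.
Ligand charges: 1×2,2'-bipyridine (neutral), 2×isothiocyanato (-1 each), 2×fluoro (-1 each); total -4. So Zn + (-4) = 2−, giving Zn = +2.
The complex ion is anionic, so zinc takes the -ate form zincate(II).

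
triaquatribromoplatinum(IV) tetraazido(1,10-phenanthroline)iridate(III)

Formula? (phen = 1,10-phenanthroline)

[PtBr3(H2O)3][Ir(N3)4(phen)]

Cation [Pt…]: ligand charges -3, Pt(IV) ⇒ ion charge 1+.
Anion [Ir…]: ligand charges -4, Ir(III) ⇒ ion charge 1−.
One 1+ cation balances one 1− anion.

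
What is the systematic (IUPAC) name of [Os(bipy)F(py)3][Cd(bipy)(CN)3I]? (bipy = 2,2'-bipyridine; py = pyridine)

(2,2'-bipyridine)fluorotris(pyridine)osmium(III) (2,2'-bipyridine)tricyanoiodocadmate(II)

Both ions are complex: the cation is named first with the plain metal name, the anion second with the -ate form; each ion's ligands are alphabetised independently.
Cadmium is always +2 in its complexes; the anion's ligand charges sum to -4, so the complex anion is 2−.
A 1:1 salt means the cation carries the equal and opposite charge, 2+.
Cation: ligand charges sum to -1; for the ion to be 2+, Os = +3.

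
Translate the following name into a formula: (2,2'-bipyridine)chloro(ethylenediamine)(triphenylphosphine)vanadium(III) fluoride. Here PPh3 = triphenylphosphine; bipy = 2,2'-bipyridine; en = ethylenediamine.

Ligands: 1 triphenylphosphine (PPh3, neutral), 1 2,2'-bipyridine (bipy, neutral), 1 chloro (Cl, -1), 1 ethylenediamine (en, neutral). Ligand charge sum = -1.
With V in oxidation state +3, the complex ion is [V...]^2+.
Charge balance with fluoride (-1) requires 1 complex ion per 2 fluoride.

[V(bipy)Cl(en)(PPh3)]F2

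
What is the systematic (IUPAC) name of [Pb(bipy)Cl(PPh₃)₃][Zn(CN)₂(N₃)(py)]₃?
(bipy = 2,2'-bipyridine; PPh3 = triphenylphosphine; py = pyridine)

Both ions are complex: the cation is named first with the plain metal name, the anion second with the -ate form; each ion's ligands are alphabetised independently.
Zinc is always +2 in its complexes; the anion's ligand charges sum to -3, so the complex anion is 1−.
With 3 anions per cation, the cation must be 3×1 = 3+.
Cation: ligand charges sum to -1; for the ion to be 3+, Pb = +4.

(2,2'-bipyridine)chlorotris(triphenylphosphine)lead(IV) azidodicyano(pyridine)zincate(II)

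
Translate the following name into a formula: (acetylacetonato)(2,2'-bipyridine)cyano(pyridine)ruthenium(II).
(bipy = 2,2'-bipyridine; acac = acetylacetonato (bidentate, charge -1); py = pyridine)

[Ru(acac)(bipy)(CN)(py)]

Ligands: 1 2,2'-bipyridine (bipy, neutral), 1 acetylacetonato (acac, -1), 1 pyridine (py, neutral), 1 cyano (CN, -1). Ligand charge sum = -2.
With Ru in oxidation state +2, the complex ion is [Ru...].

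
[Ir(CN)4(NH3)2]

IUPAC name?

diamminetetracyanoiridium(IV)

There is no counter-ion, so the complex is neutral overall.
Ligand charges: 4×cyano (-1 each), 2×ammine (neutral); total -4. So Ir + (-4) = 0, giving Ir = +4.
Ligands are named alphabetically: ammine before cyano.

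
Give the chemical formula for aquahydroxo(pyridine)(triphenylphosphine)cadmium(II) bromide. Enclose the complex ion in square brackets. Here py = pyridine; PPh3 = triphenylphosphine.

Ligands: 1 hydroxo (OH, -1), 1 pyridine (py, neutral), 1 aqua (H2O, neutral), 1 triphenylphosphine (PPh3, neutral). Ligand charge sum = -1.
Charge balance with bromide (-1) requires 1 complex ion per 1 bromide.

[Cd(H2O)(OH)(PPh3)(py)]Br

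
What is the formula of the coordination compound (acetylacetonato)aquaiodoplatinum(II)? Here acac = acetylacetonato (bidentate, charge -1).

[Pt(acac)(H2O)I]

Ligands: 1 aqua (H2O, neutral), 1 iodo (I, -1), 1 acetylacetonato (acac, -1). Ligand charge sum = -2.
With Pt in oxidation state +2, the complex ion is [Pt...].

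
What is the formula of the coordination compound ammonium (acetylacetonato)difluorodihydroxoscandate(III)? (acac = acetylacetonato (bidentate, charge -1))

(NH4)2[Sc(acac)F2(OH)2]

Ligands: 2 fluoro (F, -1), 2 hydroxo (OH, -1), 1 acetylacetonato (acac, -1). Ligand charge sum = -5.
With Sc in oxidation state +3, the complex ion is [Sc...]^2−.
Charge balance with ammonium (+1) requires 1 complex ion per 2 ammonium.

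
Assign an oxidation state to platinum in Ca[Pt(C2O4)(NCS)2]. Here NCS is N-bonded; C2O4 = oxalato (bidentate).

+2

1 calcium outside the brackets (+2 each) → the complex ion is 2−.
Ligand charges: 2×NCS = -2; 1×C2O4 = -2; sum -4.
Pt + (-4) = 2− ⇒ Pt is +2.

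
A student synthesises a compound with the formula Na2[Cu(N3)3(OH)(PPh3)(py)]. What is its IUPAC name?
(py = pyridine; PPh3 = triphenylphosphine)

The 2 sodium counter-ions carry a total charge of +2, so each complex ion is 2−.
Ligand charges: 1×pyridine (neutral), 3×azido (-1 each), 1×hydroxo (-1 each), 1×triphenylphosphine (neutral); total -4. So Cu + (-4) = 2−, giving Cu = +2.
Ligands are named alphabetically: azido before hydroxo before pyridine before triphenylphosphine.
The complex ion is anionic, so copper takes the -ate form cuprate(II).

sodium triazidohydroxo(pyridine)(triphenylphosphine)cuprate(II)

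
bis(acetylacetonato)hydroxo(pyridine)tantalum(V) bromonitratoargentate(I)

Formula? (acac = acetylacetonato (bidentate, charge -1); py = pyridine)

Cation [Ta…]: ligand charges -3, Ta(V) ⇒ ion charge 2+.
Anion [Ag…]: ligand charges -2, Ag(I) ⇒ ion charge 1−.

[Ta(acac)2(OH)(py)][AgBr(NO3)]2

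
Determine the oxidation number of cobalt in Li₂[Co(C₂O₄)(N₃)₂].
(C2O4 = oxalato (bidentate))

2 lithium outside the brackets (+1 each) → the complex ion is 2−.
Ligand charges: 2×N3 = -2; 1×C2O4 = -2; sum -4.
Co + (-4) = 2− ⇒ Co is +2.

+2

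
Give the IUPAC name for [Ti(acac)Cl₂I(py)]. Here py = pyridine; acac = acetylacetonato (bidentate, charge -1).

There is no counter-ion, so the complex is neutral overall.
Ligand charges: 1×pyridine (neutral), 1×acetylacetonato (-1 each), 1×iodo (-1 each), 2×chloro (-1 each); total -4. So Ti + (-4) = 0, giving Ti = +4.
Ligands are named alphabetically: acetylacetonato before chloro before iodo before pyridine.

(acetylacetonato)dichloroiodo(pyridine)titanium(IV)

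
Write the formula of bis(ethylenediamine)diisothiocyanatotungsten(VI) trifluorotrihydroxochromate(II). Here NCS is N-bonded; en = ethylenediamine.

Cation [W…]: ligand charges -2, W(VI) ⇒ ion charge 4+.
Anion [Cr…]: ligand charges -6, Cr(II) ⇒ ion charge 4−.
One 4+ cation balances one 4− anion.

[W(en)2(NCS)2][CrF3(OH)3]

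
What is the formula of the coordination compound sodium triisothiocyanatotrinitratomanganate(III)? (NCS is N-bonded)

Na3[Mn(NCS)3(NO3)3]

Ligands: 3 nitrato (NO3, -1), 3 isothiocyanato (NCS, -1). Ligand charge sum = -6.
Charge balance with sodium (+1) requires 1 complex ion per 3 sodium.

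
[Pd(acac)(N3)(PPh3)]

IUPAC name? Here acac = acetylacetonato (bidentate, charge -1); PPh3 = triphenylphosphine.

(acetylacetonato)azido(triphenylphosphine)palladium(II)

There is no counter-ion, so the complex is neutral overall.
Ligand charges: 1×acetylacetonato (-1 each), 1×triphenylphosphine (neutral), 1×azido (-1 each); total -2. So Pd + (-2) = 0, giving Pd = +2.
Ligands are named alphabetically: acetylacetonato before azido before triphenylphosphine.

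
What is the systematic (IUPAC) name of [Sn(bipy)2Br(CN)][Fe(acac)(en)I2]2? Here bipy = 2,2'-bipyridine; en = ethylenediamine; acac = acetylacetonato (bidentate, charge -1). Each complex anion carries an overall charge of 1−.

The complex anion is given as 1−; its ligand charges sum to -3, so Fe = +2.
With 2 anions per cation, the cation must be 2×1 = 2+.
Cation: ligand charges sum to -2; for the ion to be 2+, Sn = +4.

bis(2,2'-bipyridine)bromocyanotin(IV) (acetylacetonato)(ethylenediamine)diiodoferrate(II)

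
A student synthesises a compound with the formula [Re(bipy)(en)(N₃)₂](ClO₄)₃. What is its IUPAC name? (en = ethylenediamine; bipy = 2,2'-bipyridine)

The 3 perchlorate counter-ions carry a total charge of -3, so each complex ion is 3+.
Ligand charges: 1×ethylenediamine (neutral), 2×azido (-1 each), 1×2,2'-bipyridine (neutral); total -2. So Re + (-2) = 3+, giving Re = +5.
Ligands are named alphabetically: azido before bipyridine before ethylenediamine.

diazido(2,2'-bipyridine)(ethylenediamine)rhenium(V) perchlorate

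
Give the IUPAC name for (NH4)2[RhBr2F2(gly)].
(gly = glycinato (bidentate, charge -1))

ammonium dibromodifluoro(glycinato)rhodate(III)

The 2 ammonium counter-ions carry a total charge of +2, so each complex ion is 2−.
Ligand charges: 1×glycinato (-1 each), 2×bromo (-1 each), 2×fluoro (-1 each); total -5. So Rh + (-5) = 2−, giving Rh = +3.
Ligands are named alphabetically: bromo before fluoro before glycinato.
The complex ion is anionic, so rhodium takes the -ate form rhodate(III).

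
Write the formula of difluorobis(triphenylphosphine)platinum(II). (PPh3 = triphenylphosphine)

[PtF2(PPh3)2]

Ligands: 2 fluoro (F, -1), 2 triphenylphosphine (PPh3, neutral). Ligand charge sum = -2.
With Pt in oxidation state +2, the complex ion is [Pt...].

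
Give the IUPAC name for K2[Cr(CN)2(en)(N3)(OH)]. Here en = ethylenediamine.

potassium azidodicyano(ethylenediamine)hydroxochromate(II)

The 2 potassium counter-ions carry a total charge of +2, so each complex ion is 2−.
Ligand charges: 1×hydroxo (-1 each), 1×ethylenediamine (neutral), 1×azido (-1 each), 2×cyano (-1 each); total -4. So Cr + (-4) = 2−, giving Cr = +2.
Ligands are named alphabetically: azido before cyano before ethylenediamine before hydroxo.
The complex ion is anionic, so chromium takes the -ate form chromate(II).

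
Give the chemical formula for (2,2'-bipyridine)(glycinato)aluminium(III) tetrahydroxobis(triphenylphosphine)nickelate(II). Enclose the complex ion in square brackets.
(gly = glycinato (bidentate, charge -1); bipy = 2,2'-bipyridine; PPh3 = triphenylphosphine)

Cation [Al…]: ligand charges -1, Al(III) ⇒ ion charge 2+.
Anion [Ni…]: ligand charges -4, Ni(II) ⇒ ion charge 2−.
One 2+ cation balances one 2− anion.

[Al(bipy)(gly)][Ni(OH)4(PPh3)2]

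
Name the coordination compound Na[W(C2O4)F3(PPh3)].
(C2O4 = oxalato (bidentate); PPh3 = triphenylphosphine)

sodium trifluorooxalato(triphenylphosphine)tungstate(IV)

The 1 sodium counter-ion carries a total charge of +1, so each complex ion is 1−.
Ligand charges: 1×oxalato (-2 each), 3×fluoro (-1 each), 1×triphenylphosphine (neutral); total -5. So W + (-5) = 1−, giving W = +4.
Ligands are named alphabetically: fluoro before oxalato before triphenylphosphine.
The complex ion is anionic, so tungsten takes the -ate form tungstate(IV).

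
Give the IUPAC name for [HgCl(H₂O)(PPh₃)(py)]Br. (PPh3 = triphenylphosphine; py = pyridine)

aquachloro(pyridine)(triphenylphosphine)mercury(II) bromide

The 1 bromide counter-ion carries a total charge of -1, so each complex ion is 1+.
Ligand charges: 1×triphenylphosphine (neutral), 1×pyridine (neutral), 1×chloro (-1 each), 1×aqua (neutral); total -1. So Hg + (-1) = 1+, giving Hg = +2.
Ligands are named alphabetically: aqua before chloro before pyridine before triphenylphosphine.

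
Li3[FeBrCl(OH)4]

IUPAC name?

lithium bromochlorotetrahydroxoferrate(III)

The 3 lithium counter-ions carry a total charge of +3, so each complex ion is 3−.
Ligand charges: 1×chloro (-1 each), 1×bromo (-1 each), 4×hydroxo (-1 each); total -6. So Fe + (-6) = 3−, giving Fe = +3.
The complex ion is anionic, so iron takes the -ate form ferrate(III).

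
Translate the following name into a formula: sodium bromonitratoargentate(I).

Ligands: 1 bromo (Br, -1), 1 nitrato (NO3, -1). Ligand charge sum = -2.
With Ag in oxidation state +1, the complex ion is [Ag...]^1−.
Charge balance with sodium (+1) requires 1 complex ion per 1 sodium.

Na[AgBr(NO3)]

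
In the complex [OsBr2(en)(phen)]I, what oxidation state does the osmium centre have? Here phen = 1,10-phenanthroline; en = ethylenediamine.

1 iodide outside the brackets (-1 each) → the complex ion is 1+.
Ligand charges: 2×Br = -2; 1×phen neutral; 1×en neutral; sum -2.
Os + (-2) = 1+ ⇒ Os is +3.

+3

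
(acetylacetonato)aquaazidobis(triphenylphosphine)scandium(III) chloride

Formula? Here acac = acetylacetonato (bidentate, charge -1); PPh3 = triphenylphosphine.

[Sc(acac)(H2O)(N3)(PPh3)2]Cl

Ligands: 1 acetylacetonato (acac, -1), 1 azido (N3, -1), 1 aqua (H2O, neutral), 2 triphenylphosphine (PPh3, neutral). Ligand charge sum = -2.
With Sc in oxidation state +3, the complex ion is [Sc...]^1+.
Charge balance with chloride (-1) requires 1 complex ion per 1 chloride.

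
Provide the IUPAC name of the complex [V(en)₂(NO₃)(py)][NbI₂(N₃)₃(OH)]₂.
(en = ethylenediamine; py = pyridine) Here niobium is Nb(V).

Both ions are complex: the cation is named first with the plain metal name, the anion second with the -ate form; each ion's ligands are alphabetised independently.
Nb is given as +5; the anion's ligand charges sum to -6, so the complex anion is 1−.
With 2 anions per cation, the cation must be 2×1 = 2+.
Cation: ligand charges sum to -1; for the ion to be 2+, V = +3.

bis(ethylenediamine)nitrato(pyridine)vanadium(III) triazidohydroxodiiodoniobate(V)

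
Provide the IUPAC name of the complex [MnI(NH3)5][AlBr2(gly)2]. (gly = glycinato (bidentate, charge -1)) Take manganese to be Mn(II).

pentaammineiodomanganese(II) dibromobis(glycinato)aluminate(III)

Both ions are complex: the cation is named first with the plain metal name, the anion second with the -ate form; each ion's ligands are alphabetised independently.
Mn is given as +2; the cation's ligand charges sum to -1, so the complex cation is 1+.
A 1:1 salt means the anion carries the equal and opposite charge, 1−.
Anion: ligand charges sum to -4; for the ion to be 1−, Al = +3.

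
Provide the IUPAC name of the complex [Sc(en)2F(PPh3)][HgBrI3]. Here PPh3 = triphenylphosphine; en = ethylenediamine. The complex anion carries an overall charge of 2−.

bis(ethylenediamine)fluoro(triphenylphosphine)scandium(III) bromotriiodomercurate(II)

Both ions are complex: the cation is named first with the plain metal name, the anion second with the -ate form; each ion's ligands are alphabetised independently.
The complex anion is given as 2−; its ligand charges sum to -4, so Hg = +2.
A 1:1 salt means the cation carries the equal and opposite charge, 2+.
Cation: ligand charges sum to -1; for the ion to be 2+, Sc = +3.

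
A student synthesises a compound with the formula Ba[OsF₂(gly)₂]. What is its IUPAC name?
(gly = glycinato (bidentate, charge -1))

The 1 barium counter-ion carries a total charge of +2, so each complex ion is 2−.
Ligand charges: 2×fluoro (-1 each), 2×glycinato (-1 each); total -4. So Os + (-4) = 2−, giving Os = +2.
Ligands are named alphabetically: fluoro before glycinato.
The complex ion is anionic, so osmium takes the -ate form osmate(II).

barium difluorobis(glycinato)osmate(II)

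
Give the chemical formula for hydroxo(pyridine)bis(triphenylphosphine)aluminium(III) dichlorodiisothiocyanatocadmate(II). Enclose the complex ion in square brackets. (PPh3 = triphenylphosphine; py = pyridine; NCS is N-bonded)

[Al(OH)(PPh3)2(py)][CdCl2(NCS)2]

Cation [Al…]: ligand charges -1, Al(III) ⇒ ion charge 2+.
Anion [Cd…]: ligand charges -4, Cd(II) ⇒ ion charge 2−.
One 2+ cation balances one 2− anion.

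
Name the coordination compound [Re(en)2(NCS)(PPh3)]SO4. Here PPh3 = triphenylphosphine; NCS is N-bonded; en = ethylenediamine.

The 1 sulfate counter-ion carries a total charge of -2, so each complex ion is 2+.
Ligand charges: 1×triphenylphosphine (neutral), 1×isothiocyanato (-1 each), 2×ethylenediamine (neutral); total -1. So Re + (-1) = 2+, giving Re = +3.
Ligands are named alphabetically: ethylenediamine before isothiocyanato before triphenylphosphine.

bis(ethylenediamine)isothiocyanato(triphenylphosphine)rhenium(III) sulfate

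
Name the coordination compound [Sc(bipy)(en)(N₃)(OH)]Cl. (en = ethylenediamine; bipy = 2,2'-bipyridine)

The 1 chloride counter-ion carries a total charge of -1, so each complex ion is 1+.
Ligand charges: 1×hydroxo (-1 each), 1×azido (-1 each), 1×ethylenediamine (neutral), 1×2,2'-bipyridine (neutral); total -2. So Sc + (-2) = 1+, giving Sc = +3.
Ligands are named alphabetically: azido before bipyridine before ethylenediamine before hydroxo.

azido(2,2'-bipyridine)(ethylenediamine)hydroxoscandium(III) chloride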